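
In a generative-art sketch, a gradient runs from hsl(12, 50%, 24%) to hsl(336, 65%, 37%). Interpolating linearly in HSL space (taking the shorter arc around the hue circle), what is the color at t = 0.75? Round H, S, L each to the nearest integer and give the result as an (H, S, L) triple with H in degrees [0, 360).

(345, 61, 34)

Hue: 336 − 12 = 324°, but |324| > 180 so the shorter arc goes the other way: Δh = 324 − 360 = -36°.
H = 12 + 0.75 × (-36) = -15 → -15 → -15 mod 360 = 345°
S = 50 + 0.75 × (65 − 50) = 61.25 → 61%
L = 24 + 0.75 × (37 − 24) = 33.75 → 34%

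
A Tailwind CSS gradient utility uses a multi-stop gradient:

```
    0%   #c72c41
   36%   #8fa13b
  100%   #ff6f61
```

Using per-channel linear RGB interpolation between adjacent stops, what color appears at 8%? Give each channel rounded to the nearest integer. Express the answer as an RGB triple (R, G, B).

8% lies between the 0% and 36% stops, so the local fraction is t = (8 − 0)/(36 − 0) = 8/36 ≈ 0.2222.
#c72c41 → (199, 44, 65); #8fa13b → (143, 161, 59).
R = 199 + 0.2222 × (143 − 199) = 186.557 → 187
G = 44 + 0.2222 × (161 − 44) = 69.997 → 70
B = 65 + 0.2222 × (59 − 65) = 63.667 → 64

(187, 70, 64)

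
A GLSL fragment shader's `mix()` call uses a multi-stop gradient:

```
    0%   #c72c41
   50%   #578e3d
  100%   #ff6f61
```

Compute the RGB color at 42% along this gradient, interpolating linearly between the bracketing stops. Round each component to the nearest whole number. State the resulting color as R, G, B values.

(105, 126, 62)

42% lies between the 0% and 50% stops, so the local fraction is t = (42 − 0)/(50 − 0) = 42/50 ≈ 0.84.
#c72c41 → (199, 44, 65); #578e3d → (87, 142, 61).
R = 199 + 0.84 × (87 − 199) = 104.92 → 105
G = 44 + 0.84 × (142 − 44) = 126.32 → 126
B = 65 + 0.84 × (61 − 65) = 61.64 → 62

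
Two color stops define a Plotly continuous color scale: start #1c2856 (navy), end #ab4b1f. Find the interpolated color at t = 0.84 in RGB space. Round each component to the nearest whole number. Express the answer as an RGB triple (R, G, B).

#1c2856 → (28, 40, 86); #ab4b1f → (171, 75, 31).
R = 28 + 0.84 × (171 − 28) = 28 + 0.84 × 143 = 148.12 → 148
G = 40 + 0.84 × (75 − 40) = 40 + 0.84 × 35 = 69.4 → 69
B = 86 + 0.84 × (31 − 86) = 86 + 0.84 × -55 = 39.8 → 40

(148, 69, 40)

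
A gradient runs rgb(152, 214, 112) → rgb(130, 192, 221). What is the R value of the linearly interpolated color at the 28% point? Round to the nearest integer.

R = 152 + 0.28 × (130 − 152) = 145.84 → 146

146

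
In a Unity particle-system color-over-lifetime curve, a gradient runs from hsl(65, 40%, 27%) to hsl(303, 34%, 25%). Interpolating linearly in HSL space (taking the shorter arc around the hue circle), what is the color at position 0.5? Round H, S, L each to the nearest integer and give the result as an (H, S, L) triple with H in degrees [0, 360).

(4, 37, 26)

Hue: 303 − 65 = 238°, but |238| > 180 so the shorter arc goes the other way: Δh = 238 − 360 = -122°.
H = 65 + 0.5 × (-122) = 4 → 4°
S = 40 + 0.5 × (34 − 40) = 37 → 37%
L = 27 + 0.5 × (25 − 27) = 26 → 26%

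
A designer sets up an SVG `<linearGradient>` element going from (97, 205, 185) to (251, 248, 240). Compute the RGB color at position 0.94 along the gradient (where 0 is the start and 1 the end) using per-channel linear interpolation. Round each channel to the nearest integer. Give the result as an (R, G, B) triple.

R = 97 + 0.94 × (251 − 97) = 97 + 0.94 × 154 = 241.76 → 242
G = 205 + 0.94 × (248 − 205) = 205 + 0.94 × 43 = 245.42 → 245
B = 185 + 0.94 × (240 − 185) = 185 + 0.94 × 55 = 236.7 → 237
So the blended color is (242, 245, 237), about #f2f5ed.

(242, 245, 237)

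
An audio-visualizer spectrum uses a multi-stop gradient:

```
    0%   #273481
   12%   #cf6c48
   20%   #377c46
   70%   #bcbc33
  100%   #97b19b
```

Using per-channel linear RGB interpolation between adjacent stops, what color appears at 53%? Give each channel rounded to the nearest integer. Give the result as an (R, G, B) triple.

(143, 166, 57)

53% lies between the 20% and 70% stops, so the local fraction is t = (53 − 20)/(70 − 20) = 33/50 ≈ 0.66.
#377c46 → (55, 124, 70); #bcbc33 → (188, 188, 51).
R = 55 + 0.66 × (188 − 55) = 142.78 → 143
G = 124 + 0.66 × (188 − 124) = 166.24 → 166
B = 70 + 0.66 × (51 − 70) = 57.46 → 57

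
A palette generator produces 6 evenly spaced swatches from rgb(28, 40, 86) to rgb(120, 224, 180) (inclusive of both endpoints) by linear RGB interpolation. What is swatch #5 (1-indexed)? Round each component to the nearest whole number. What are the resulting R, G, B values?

(102, 187, 161)

With 6 swatches and endpoints inclusive, swatch 5 sits at t = (5 − 1)/(6 − 1) = 4/5 ≈ 0.8.
R = 28 + 0.8 × (120 − 28) = 101.6 → 102
G = 40 + 0.8 × (224 − 40) = 187.2 → 187
B = 86 + 0.8 × (180 − 86) = 161.2 → 161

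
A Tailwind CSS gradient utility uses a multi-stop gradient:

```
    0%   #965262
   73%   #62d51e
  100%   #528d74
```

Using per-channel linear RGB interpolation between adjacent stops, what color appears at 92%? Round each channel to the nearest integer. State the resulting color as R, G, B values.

(87, 162, 91)

92% lies between the 73% and 100% stops, so the local fraction is t = (92 − 73)/(100 − 73) = 19/27 ≈ 0.7037.
#62d51e → (98, 213, 30); #528d74 → (82, 141, 116).
R = 98 + 0.7037 × (82 − 98) = 86.741 → 87
G = 213 + 0.7037 × (141 − 213) = 162.334 → 162
B = 30 + 0.7037 × (116 − 30) = 90.518 → 91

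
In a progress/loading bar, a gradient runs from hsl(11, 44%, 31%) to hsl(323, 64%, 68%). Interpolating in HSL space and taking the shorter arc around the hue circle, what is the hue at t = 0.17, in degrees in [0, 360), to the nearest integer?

Hue: 323 − 11 = 312°, but |312| > 180 so the shorter arc goes the other way: Δh = 312 − 360 = -48°.
H = 11 + 0.17 × (-48) = 2.84 → 3°

3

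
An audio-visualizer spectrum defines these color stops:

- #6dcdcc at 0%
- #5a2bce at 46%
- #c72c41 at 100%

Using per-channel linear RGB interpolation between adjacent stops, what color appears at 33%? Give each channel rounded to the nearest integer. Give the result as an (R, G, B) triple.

33% lies between the 0% and 46% stops, so the local fraction is t = (33 − 0)/(46 − 0) = 33/46 ≈ 0.7174.
#6dcdcc → (109, 205, 204); #5a2bce → (90, 43, 206).
R = 109 + 0.7174 × (90 − 109) = 95.369 → 95
G = 205 + 0.7174 × (43 − 205) = 88.781 → 89
B = 204 + 0.7174 × (206 − 204) = 205.435 → 205

(95, 89, 205)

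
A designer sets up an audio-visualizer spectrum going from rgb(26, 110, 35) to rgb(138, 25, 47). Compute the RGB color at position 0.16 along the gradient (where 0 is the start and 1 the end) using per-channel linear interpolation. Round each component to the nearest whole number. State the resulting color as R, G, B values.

(44, 96, 37)

R = 26 + 0.16 × (138 − 26) = 26 + 0.16 × 112 = 43.92 → 44
G = 110 + 0.16 × (25 − 110) = 110 + 0.16 × -85 = 96.4 → 96
B = 35 + 0.16 × (47 − 35) = 35 + 0.16 × 12 = 36.92 → 37
So the blended color is (44, 96, 37), about #2c6025.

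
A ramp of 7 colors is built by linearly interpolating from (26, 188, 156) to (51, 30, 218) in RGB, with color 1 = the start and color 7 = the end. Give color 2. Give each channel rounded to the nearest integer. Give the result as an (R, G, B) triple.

(30, 162, 166)

With 7 swatches and endpoints inclusive, swatch 2 sits at t = (2 − 1)/(7 − 1) = 1/6 ≈ 0.1667.
R = 26 + 0.1667 × (51 − 26) = 30.168 → 30
G = 188 + 0.1667 × (30 − 188) = 161.661 → 162
B = 156 + 0.1667 × (218 − 156) = 166.335 → 166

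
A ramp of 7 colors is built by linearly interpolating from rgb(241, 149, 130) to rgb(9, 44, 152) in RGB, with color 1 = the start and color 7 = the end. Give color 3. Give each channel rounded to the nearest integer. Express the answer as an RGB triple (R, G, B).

With 7 swatches and endpoints inclusive, swatch 3 sits at t = (3 − 1)/(7 − 1) = 2/6 ≈ 0.3333.
R = 241 + 0.3333 × (9 − 241) = 163.674 → 164
G = 149 + 0.3333 × (44 − 149) = 114.004 → 114
B = 130 + 0.3333 × (152 − 130) = 137.333 → 137

(164, 114, 137)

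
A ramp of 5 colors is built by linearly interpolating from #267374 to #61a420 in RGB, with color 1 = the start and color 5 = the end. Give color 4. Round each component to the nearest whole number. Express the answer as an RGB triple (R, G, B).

With 5 swatches and endpoints inclusive, swatch 4 sits at t = (4 − 1)/(5 − 1) = 3/4 ≈ 0.75.
#267374 → (38, 115, 116); #61a420 → (97, 164, 32).
R = 38 + 0.75 × (97 − 38) = 82.25 → 82
G = 115 + 0.75 × (164 − 115) = 151.75 → 152
B = 116 + 0.75 × (32 − 116) = 53 → 53

(82, 152, 53)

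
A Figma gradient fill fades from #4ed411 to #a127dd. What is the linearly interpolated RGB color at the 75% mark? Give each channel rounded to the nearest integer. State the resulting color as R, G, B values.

(140, 82, 170)

#4ed411 → (78, 212, 17); #a127dd → (161, 39, 221).
75% corresponds to t = 0.75.
R = 78 + 0.75 × (161 − 78) = 78 + 0.75 × 83 = 140.25 → 140
G = 212 + 0.75 × (39 − 212) = 212 + 0.75 × -173 = 82.25 → 82
B = 17 + 0.75 × (221 − 17) = 17 + 0.75 × 204 = 170 → 170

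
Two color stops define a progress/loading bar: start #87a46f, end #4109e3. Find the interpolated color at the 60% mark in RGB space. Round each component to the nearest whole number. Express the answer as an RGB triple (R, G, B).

(93, 71, 181)

#87a46f → (135, 164, 111); #4109e3 → (65, 9, 227).
60% corresponds to t = 0.6.
R = 135 + 0.6 × (65 − 135) = 135 + 0.6 × -70 = 93 → 93
G = 164 + 0.6 × (9 − 164) = 164 + 0.6 × -155 = 71 → 71
B = 111 + 0.6 × (227 − 111) = 111 + 0.6 × 116 = 180.6 → 181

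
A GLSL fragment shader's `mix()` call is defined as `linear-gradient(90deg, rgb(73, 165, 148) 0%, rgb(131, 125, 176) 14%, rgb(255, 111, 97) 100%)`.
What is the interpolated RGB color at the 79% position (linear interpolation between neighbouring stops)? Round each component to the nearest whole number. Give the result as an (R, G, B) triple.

79% lies between the 14% and 100% stops, so the local fraction is t = (79 − 14)/(100 − 14) = 65/86 ≈ 0.7558.
R = 131 + 0.7558 × (255 − 131) = 224.719 → 225
G = 125 + 0.7558 × (111 − 125) = 114.419 → 114
B = 176 + 0.7558 × (97 − 176) = 116.292 → 116

(225, 114, 116)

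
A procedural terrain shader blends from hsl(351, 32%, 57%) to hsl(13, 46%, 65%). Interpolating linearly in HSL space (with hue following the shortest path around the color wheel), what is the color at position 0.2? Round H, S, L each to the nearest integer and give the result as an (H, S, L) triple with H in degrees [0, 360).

Hue: 13 − 351 = -338°, but |-338| > 180 so the shorter arc goes the other way: Δh = -338 + 360 = 22°.
H = 351 + 0.2 × (22) = 355.4 → 355°
S = 32 + 0.2 × (46 − 32) = 34.8 → 35%
L = 57 + 0.2 × (65 − 57) = 58.6 → 59%

(355, 35, 59)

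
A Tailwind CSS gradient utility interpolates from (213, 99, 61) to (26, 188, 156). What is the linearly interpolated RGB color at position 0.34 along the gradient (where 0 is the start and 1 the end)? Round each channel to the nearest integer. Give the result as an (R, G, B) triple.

(149, 129, 93)

R = 213 + 0.34 × (26 − 213) = 213 + 0.34 × -187 = 149.42 → 149
G = 99 + 0.34 × (188 − 99) = 99 + 0.34 × 89 = 129.26 → 129
B = 61 + 0.34 × (156 − 61) = 61 + 0.34 × 95 = 93.3 → 93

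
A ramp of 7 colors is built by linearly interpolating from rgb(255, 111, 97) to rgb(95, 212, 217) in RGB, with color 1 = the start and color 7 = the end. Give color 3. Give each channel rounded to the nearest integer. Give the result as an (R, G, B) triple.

(202, 145, 137)

With 7 swatches and endpoints inclusive, swatch 3 sits at t = (3 − 1)/(7 − 1) = 2/6 ≈ 0.3333.
R = 255 + 0.3333 × (95 − 255) = 201.672 → 202
G = 111 + 0.3333 × (212 − 111) = 144.663 → 145
B = 97 + 0.3333 × (217 − 97) = 136.996 → 137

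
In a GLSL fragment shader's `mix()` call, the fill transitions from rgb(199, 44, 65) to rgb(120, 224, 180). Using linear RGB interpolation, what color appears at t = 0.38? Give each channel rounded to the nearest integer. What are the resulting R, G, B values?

(169, 112, 109)

R = 199 + 0.38 × (120 − 199) = 199 + 0.38 × -79 = 168.98 → 169
G = 44 + 0.38 × (224 − 44) = 44 + 0.38 × 180 = 112.4 → 112
B = 65 + 0.38 × (180 − 65) = 65 + 0.38 × 115 = 108.7 → 109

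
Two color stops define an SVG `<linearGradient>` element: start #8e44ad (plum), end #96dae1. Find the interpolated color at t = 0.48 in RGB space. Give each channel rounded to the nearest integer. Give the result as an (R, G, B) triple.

(146, 140, 198)

#8e44ad → (142, 68, 173); #96dae1 → (150, 218, 225).
R = 142 + 0.48 × (150 − 142) = 142 + 0.48 × 8 = 145.84 → 146
G = 68 + 0.48 × (218 − 68) = 68 + 0.48 × 150 = 140 → 140
B = 173 + 0.48 × (225 − 173) = 173 + 0.48 × 52 = 197.96 → 198
So the blended color is (146, 140, 198), about #928cc6.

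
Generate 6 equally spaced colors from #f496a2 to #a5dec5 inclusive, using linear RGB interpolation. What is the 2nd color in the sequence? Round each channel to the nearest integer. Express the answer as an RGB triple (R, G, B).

With 6 swatches and endpoints inclusive, swatch 2 sits at t = (2 − 1)/(6 − 1) = 1/5 ≈ 0.2.
#f496a2 → (244, 150, 162); #a5dec5 → (165, 222, 197).
R = 244 + 0.2 × (165 − 244) = 228.2 → 228
G = 150 + 0.2 × (222 − 150) = 164.4 → 164
B = 162 + 0.2 × (197 − 162) = 169 → 169

(228, 164, 169)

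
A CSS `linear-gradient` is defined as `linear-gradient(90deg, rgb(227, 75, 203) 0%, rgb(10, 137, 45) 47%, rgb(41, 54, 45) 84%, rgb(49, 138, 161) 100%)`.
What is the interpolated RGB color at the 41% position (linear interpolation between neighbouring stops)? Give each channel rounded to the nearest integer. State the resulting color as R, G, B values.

41% lies between the 0% and 47% stops, so the local fraction is t = (41 − 0)/(47 − 0) = 41/47 ≈ 0.8723.
R = 227 + 0.8723 × (10 − 227) = 37.711 → 38
G = 75 + 0.8723 × (137 − 75) = 129.083 → 129
B = 203 + 0.8723 × (45 − 203) = 65.177 → 65

(38, 129, 65)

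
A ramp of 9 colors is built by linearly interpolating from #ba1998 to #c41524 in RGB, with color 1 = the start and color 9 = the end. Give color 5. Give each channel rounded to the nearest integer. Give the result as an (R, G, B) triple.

With 9 swatches and endpoints inclusive, swatch 5 sits at t = (5 − 1)/(9 − 1) = 4/8 ≈ 0.5.
#ba1998 → (186, 25, 152); #c41524 → (196, 21, 36).
R = 186 + 0.5 × (196 − 186) = 191 → 191
G = 25 + 0.5 × (21 − 25) = 23 → 23
B = 152 + 0.5 × (36 − 152) = 94 → 94

(191, 23, 94)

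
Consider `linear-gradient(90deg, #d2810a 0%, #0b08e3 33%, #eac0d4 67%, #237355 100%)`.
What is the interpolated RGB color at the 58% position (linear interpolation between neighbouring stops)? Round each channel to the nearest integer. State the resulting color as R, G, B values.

(175, 143, 216)

58% lies between the 33% and 67% stops, so the local fraction is t = (58 − 33)/(67 − 33) = 25/34 ≈ 0.7353.
#0b08e3 → (11, 8, 227); #eac0d4 → (234, 192, 212).
R = 11 + 0.7353 × (234 − 11) = 174.972 → 175
G = 8 + 0.7353 × (192 − 8) = 143.295 → 143
B = 227 + 0.7353 × (212 − 227) = 215.971 → 216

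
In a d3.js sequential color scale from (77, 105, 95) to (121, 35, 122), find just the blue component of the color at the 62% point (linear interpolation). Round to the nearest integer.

B = 95 + 0.62 × (122 − 95) = 111.74 → 112

112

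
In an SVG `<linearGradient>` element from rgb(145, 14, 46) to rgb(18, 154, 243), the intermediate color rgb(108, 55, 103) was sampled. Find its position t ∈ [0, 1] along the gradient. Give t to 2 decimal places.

Invert the lerp on the B channel (largest span, 197): t = (103 − 46) / (243 − 46) = 57/197 = 0.28934.
Check on R: (108 − 145)/(18 − 145) = 0.2913 ✓

0.29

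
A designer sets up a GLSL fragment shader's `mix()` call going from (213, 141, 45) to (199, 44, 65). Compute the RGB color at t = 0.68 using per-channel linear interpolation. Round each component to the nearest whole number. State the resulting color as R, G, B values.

(203, 75, 59)

R = 213 + 0.68 × (199 − 213) = 213 + 0.68 × -14 = 203.48 → 203
G = 141 + 0.68 × (44 − 141) = 141 + 0.68 × -97 = 75.04 → 75
B = 45 + 0.68 × (65 − 45) = 45 + 0.68 × 20 = 58.6 → 59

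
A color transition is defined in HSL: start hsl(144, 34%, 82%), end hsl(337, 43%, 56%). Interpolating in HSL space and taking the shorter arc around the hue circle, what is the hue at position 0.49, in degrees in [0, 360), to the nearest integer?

62

Hue: 337 − 144 = 193°, but |193| > 180 so the shorter arc goes the other way: Δh = 193 − 360 = -167°.
H = 144 + 0.49 × (-167) = 62.17 → 62°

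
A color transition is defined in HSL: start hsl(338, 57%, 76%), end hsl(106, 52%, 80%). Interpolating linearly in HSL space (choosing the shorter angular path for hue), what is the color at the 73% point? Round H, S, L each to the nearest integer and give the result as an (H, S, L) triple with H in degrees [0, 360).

(71, 53, 79)

Hue: 106 − 338 = -232°, but |-232| > 180 so the shorter arc goes the other way: Δh = -232 + 360 = 128°.
H = 338 + 0.73 × (128) = 431.44 → 431 → 431 mod 360 = 71°
S = 57 + 0.73 × (52 − 57) = 53.35 → 53%
L = 76 + 0.73 × (80 − 76) = 78.92 → 79%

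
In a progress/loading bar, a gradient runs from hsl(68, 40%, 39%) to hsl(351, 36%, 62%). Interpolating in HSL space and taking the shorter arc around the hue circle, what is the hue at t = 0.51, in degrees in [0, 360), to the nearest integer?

Hue: 351 − 68 = 283°, but |283| > 180 so the shorter arc goes the other way: Δh = 283 − 360 = -77°.
H = 68 + 0.51 × (-77) = 28.73 → 29°

29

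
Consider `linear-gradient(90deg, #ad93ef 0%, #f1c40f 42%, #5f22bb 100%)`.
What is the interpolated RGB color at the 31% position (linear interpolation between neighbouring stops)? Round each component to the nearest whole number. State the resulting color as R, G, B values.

31% lies between the 0% and 42% stops, so the local fraction is t = (31 − 0)/(42 − 0) = 31/42 ≈ 0.7381.
#ad93ef → (173, 147, 239); #f1c40f → (241, 196, 15).
R = 173 + 0.7381 × (241 − 173) = 223.191 → 223
G = 147 + 0.7381 × (196 − 147) = 183.167 → 183
B = 239 + 0.7381 × (15 − 239) = 73.666 → 74

(223, 183, 74)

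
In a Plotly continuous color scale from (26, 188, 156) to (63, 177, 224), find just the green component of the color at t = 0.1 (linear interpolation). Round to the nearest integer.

187

G = 188 + 0.1 × (177 − 188) = 186.9 → 187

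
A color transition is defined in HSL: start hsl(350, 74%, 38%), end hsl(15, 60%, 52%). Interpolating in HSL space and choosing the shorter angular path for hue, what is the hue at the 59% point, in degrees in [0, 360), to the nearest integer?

5

Hue: 15 − 350 = -335°, but |-335| > 180 so the shorter arc goes the other way: Δh = -335 + 360 = 25°.
H = 350 + 0.59 × (25) = 364.75 → 365 → 365 mod 360 = 5°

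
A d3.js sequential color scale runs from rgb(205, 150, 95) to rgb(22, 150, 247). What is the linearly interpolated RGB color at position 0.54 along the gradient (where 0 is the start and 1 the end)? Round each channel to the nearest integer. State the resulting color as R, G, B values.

R = 205 + 0.54 × (22 − 205) = 205 + 0.54 × -183 = 106.18 → 106
G = 150 + 0.54 × (150 − 150) = 150 + 0.54 × 0 = 150 → 150
B = 95 + 0.54 × (247 − 95) = 95 + 0.54 × 152 = 177.08 → 177

(106, 150, 177)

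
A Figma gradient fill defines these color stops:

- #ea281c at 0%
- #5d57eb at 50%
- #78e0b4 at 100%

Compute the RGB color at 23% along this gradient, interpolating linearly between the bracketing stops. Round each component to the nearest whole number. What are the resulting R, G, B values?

23% lies between the 0% and 50% stops, so the local fraction is t = (23 − 0)/(50 − 0) = 23/50 ≈ 0.46.
#ea281c → (234, 40, 28); #5d57eb → (93, 87, 235).
R = 234 + 0.46 × (93 − 234) = 169.14 → 169
G = 40 + 0.46 × (87 − 40) = 61.62 → 62
B = 28 + 0.46 × (235 − 28) = 123.22 → 123

(169, 62, 123)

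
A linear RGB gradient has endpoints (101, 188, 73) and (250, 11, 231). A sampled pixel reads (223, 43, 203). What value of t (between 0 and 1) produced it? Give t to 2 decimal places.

Invert the lerp on the G channel (largest span, 177): t = (43 − 188) / (11 − 188) = -145/-177 = 0.81921.
Check on R: (223 − 101)/(250 − 101) = 0.8188 ✓

0.82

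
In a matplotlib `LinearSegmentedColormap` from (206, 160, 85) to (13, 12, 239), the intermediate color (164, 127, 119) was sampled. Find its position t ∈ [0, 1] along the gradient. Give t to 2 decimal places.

Invert the lerp on the R channel (largest span, 193): t = (164 − 206) / (13 − 206) = -42/-193 = 0.21762.
Check on G: (127 − 160)/(12 − 160) = 0.223 ✓

0.22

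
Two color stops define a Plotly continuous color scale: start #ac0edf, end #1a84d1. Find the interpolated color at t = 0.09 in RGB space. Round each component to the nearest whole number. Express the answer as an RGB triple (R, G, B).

#ac0edf → (172, 14, 223); #1a84d1 → (26, 132, 209).
R = 172 + 0.09 × (26 − 172) = 172 + 0.09 × -146 = 158.86 → 159
G = 14 + 0.09 × (132 − 14) = 14 + 0.09 × 118 = 24.62 → 25
B = 223 + 0.09 × (209 − 223) = 223 + 0.09 × -14 = 221.74 → 222
So the blended color is (159, 25, 222), about #9f19de.

(159, 25, 222)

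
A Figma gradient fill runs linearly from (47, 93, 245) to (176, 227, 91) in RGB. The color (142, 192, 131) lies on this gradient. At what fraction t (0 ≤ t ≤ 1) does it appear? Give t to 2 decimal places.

0.74

Invert the lerp on the B channel (largest span, 154): t = (131 − 245) / (91 − 245) = -114/-154 = 0.74026.
Check on R: (142 − 47)/(176 − 47) = 0.7364 ✓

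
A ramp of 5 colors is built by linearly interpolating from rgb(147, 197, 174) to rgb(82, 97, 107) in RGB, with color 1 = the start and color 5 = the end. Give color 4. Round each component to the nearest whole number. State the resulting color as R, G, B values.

(98, 122, 124)

With 5 swatches and endpoints inclusive, swatch 4 sits at t = (4 − 1)/(5 − 1) = 3/4 ≈ 0.75.
R = 147 + 0.75 × (82 − 147) = 98.25 → 98
G = 197 + 0.75 × (97 − 197) = 122 → 122
B = 174 + 0.75 × (107 − 174) = 123.75 → 124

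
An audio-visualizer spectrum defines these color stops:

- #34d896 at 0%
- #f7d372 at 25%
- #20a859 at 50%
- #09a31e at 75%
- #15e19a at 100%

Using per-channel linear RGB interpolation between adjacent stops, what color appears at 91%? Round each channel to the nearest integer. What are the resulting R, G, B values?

(17, 203, 109)

91% lies between the 75% and 100% stops, so the local fraction is t = (91 − 75)/(100 − 75) = 16/25 ≈ 0.64.
#09a31e → (9, 163, 30); #15e19a → (21, 225, 154).
R = 9 + 0.64 × (21 − 9) = 16.68 → 17
G = 163 + 0.64 × (225 − 163) = 202.68 → 203
B = 30 + 0.64 × (154 − 30) = 109.36 → 109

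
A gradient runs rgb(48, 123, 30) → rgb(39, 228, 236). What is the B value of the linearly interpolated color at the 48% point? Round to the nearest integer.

B = 30 + 0.48 × (236 − 30) = 128.88 → 129

129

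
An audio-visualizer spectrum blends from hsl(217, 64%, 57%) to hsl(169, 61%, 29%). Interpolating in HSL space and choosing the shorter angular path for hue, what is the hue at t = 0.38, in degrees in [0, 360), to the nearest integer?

Hue arc: Δh = 169 − 217 = -48° (|Δh| ≤ 180, already the shorter path).
H = 217 + 0.38 × (-48) = 198.76 → 199°

199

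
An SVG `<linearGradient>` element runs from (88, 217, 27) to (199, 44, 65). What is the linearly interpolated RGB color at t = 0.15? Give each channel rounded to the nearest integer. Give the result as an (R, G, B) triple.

R = 88 + 0.15 × (199 − 88) = 88 + 0.15 × 111 = 104.65 → 105
G = 217 + 0.15 × (44 − 217) = 217 + 0.15 × -173 = 191.05 → 191
B = 27 + 0.15 × (65 − 27) = 27 + 0.15 × 38 = 32.7 → 33

(105, 191, 33)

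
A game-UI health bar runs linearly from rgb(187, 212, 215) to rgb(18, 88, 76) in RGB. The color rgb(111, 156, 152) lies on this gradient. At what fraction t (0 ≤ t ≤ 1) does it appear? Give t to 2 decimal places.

0.45

Invert the lerp on the R channel (largest span, 169): t = (111 − 187) / (18 − 187) = -76/-169 = 0.4497.
Check on G: (156 − 212)/(88 − 212) = 0.4516 ✓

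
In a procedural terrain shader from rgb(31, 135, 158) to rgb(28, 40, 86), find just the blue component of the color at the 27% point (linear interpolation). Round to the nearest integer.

B = 158 + 0.27 × (86 − 158) = 138.56 → 139

139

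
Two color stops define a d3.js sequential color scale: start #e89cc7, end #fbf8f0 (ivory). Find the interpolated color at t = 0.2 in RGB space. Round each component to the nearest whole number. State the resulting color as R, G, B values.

#e89cc7 → (232, 156, 199); #fbf8f0 → (251, 248, 240).
R = 232 + 0.2 × (251 − 232) = 232 + 0.2 × 19 = 235.8 → 236
G = 156 + 0.2 × (248 − 156) = 156 + 0.2 × 92 = 174.4 → 174
B = 199 + 0.2 × (240 − 199) = 199 + 0.2 × 41 = 207.2 → 207

(236, 174, 207)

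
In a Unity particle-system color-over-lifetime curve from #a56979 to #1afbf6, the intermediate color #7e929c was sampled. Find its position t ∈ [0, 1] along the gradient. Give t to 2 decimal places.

0.28

Invert the lerp on the G channel (largest span, 146): t = (146 − 105) / (251 − 105) = 41/146 = 0.28082.
Check on R: (126 − 165)/(26 − 165) = 0.2806 ✓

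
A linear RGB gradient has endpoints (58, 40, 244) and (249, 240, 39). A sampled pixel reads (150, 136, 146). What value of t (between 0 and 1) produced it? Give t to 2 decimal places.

0.48

Invert the lerp on the B channel (largest span, 205): t = (146 − 244) / (39 − 244) = -98/-205 = 0.47805.
Check on R: (150 − 58)/(249 − 58) = 0.4817 ✓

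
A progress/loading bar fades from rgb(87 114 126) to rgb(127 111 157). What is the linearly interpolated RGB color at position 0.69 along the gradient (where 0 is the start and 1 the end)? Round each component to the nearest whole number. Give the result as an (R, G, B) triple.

(115, 112, 147)

R = 87 + 0.69 × (127 − 87) = 87 + 0.69 × 40 = 114.6 → 115
G = 114 + 0.69 × (111 − 114) = 114 + 0.69 × -3 = 111.93 → 112
B = 126 + 0.69 × (157 − 126) = 126 + 0.69 × 31 = 147.39 → 147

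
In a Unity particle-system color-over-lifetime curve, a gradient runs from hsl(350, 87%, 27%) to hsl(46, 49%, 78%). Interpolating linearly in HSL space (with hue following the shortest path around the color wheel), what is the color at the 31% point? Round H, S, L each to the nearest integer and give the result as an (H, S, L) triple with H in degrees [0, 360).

(7, 75, 43)

Hue: 46 − 350 = -304°, but |-304| > 180 so the shorter arc goes the other way: Δh = -304 + 360 = 56°.
H = 350 + 0.31 × (56) = 367.36 → 367 → 367 mod 360 = 7°
S = 87 + 0.31 × (49 − 87) = 75.22 → 75%
L = 27 + 0.31 × (78 − 27) = 42.81 → 43%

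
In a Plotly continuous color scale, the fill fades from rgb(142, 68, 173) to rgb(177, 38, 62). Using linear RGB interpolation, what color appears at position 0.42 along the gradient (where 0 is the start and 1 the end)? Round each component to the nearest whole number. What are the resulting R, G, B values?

R = 142 + 0.42 × (177 − 142) = 142 + 0.42 × 35 = 156.7 → 157
G = 68 + 0.42 × (38 − 68) = 68 + 0.42 × -30 = 55.4 → 55
B = 173 + 0.42 × (62 − 173) = 173 + 0.42 × -111 = 126.38 → 126

(157, 55, 126)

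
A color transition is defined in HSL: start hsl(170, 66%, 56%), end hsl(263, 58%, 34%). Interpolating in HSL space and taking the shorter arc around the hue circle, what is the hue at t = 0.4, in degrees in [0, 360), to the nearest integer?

Hue arc: Δh = 263 − 170 = 93° (|Δh| ≤ 180, already the shorter path).
H = 170 + 0.4 × (93) = 207.2 → 207°

207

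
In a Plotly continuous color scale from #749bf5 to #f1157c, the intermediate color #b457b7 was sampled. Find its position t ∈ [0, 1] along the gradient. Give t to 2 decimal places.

0.51

Invert the lerp on the G channel (largest span, 134): t = (87 − 155) / (21 − 155) = -68/-134 = 0.50746.
Check on R: (180 − 116)/(241 − 116) = 0.512 ✓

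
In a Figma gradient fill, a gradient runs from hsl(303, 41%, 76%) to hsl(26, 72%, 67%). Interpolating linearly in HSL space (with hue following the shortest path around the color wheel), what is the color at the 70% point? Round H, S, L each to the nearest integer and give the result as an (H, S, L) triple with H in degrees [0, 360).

(1, 63, 70)

Hue: 26 − 303 = -277°, but |-277| > 180 so the shorter arc goes the other way: Δh = -277 + 360 = 83°.
H = 303 + 0.7 × (83) = 361.1 → 361 → 361 mod 360 = 1°
S = 41 + 0.7 × (72 − 41) = 62.7 → 63%
L = 76 + 0.7 × (67 − 76) = 69.7 → 70%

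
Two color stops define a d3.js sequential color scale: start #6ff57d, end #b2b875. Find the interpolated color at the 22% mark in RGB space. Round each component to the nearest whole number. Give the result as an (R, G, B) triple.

#6ff57d → (111, 245, 125); #b2b875 → (178, 184, 117).
22% corresponds to t = 0.22.
R = 111 + 0.22 × (178 − 111) = 111 + 0.22 × 67 = 125.74 → 126
G = 245 + 0.22 × (184 − 245) = 245 + 0.22 × -61 = 231.58 → 232
B = 125 + 0.22 × (117 − 125) = 125 + 0.22 × -8 = 123.24 → 123
So the blended color is (126, 232, 123), about #7ee87b.

(126, 232, 123)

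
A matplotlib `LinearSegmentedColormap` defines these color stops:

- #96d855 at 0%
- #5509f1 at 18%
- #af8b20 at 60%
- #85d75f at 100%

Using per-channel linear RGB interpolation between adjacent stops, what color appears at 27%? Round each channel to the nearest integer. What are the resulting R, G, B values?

27% lies between the 18% and 60% stops, so the local fraction is t = (27 − 18)/(60 − 18) = 9/42 ≈ 0.2143.
#5509f1 → (85, 9, 241); #af8b20 → (175, 139, 32).
R = 85 + 0.2143 × (175 − 85) = 104.287 → 104
G = 9 + 0.2143 × (139 − 9) = 36.859 → 37
B = 241 + 0.2143 × (32 − 241) = 196.211 → 196

(104, 37, 196)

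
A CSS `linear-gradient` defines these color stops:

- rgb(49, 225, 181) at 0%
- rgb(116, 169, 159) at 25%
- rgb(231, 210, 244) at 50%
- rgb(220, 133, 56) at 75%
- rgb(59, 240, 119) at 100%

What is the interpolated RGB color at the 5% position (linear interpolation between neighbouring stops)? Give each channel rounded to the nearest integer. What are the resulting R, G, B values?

5% lies between the 0% and 25% stops, so the local fraction is t = (5 − 0)/(25 − 0) = 5/25 ≈ 0.2.
R = 49 + 0.2 × (116 − 49) = 62.4 → 62
G = 225 + 0.2 × (169 − 225) = 213.8 → 214
B = 181 + 0.2 × (159 − 181) = 176.6 → 177

(62, 214, 177)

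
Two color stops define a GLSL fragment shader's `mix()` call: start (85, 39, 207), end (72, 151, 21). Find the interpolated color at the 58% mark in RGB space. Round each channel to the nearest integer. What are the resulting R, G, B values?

(77, 104, 99)

58% corresponds to t = 0.58.
R = 85 + 0.58 × (72 − 85) = 85 + 0.58 × -13 = 77.46 → 77
G = 39 + 0.58 × (151 − 39) = 39 + 0.58 × 112 = 103.96 → 104
B = 207 + 0.58 × (21 − 207) = 207 + 0.58 × -186 = 99.12 → 99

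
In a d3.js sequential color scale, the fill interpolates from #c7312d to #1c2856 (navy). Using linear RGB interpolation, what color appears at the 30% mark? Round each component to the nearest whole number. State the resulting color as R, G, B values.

#c7312d → (199, 49, 45); #1c2856 → (28, 40, 86).
30% corresponds to t = 0.3.
R = 199 + 0.3 × (28 − 199) = 199 + 0.3 × -171 = 147.7 → 148
G = 49 + 0.3 × (40 − 49) = 49 + 0.3 × -9 = 46.3 → 46
B = 45 + 0.3 × (86 − 45) = 45 + 0.3 × 41 = 57.3 → 57
So the blended color is (148, 46, 57), about #942e39.

(148, 46, 57)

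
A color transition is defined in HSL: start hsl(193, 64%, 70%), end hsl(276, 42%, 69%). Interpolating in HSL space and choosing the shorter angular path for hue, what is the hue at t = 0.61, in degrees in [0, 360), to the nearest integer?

244

Hue arc: Δh = 276 − 193 = 83° (|Δh| ≤ 180, already the shorter path).
H = 193 + 0.61 × (83) = 243.63 → 244°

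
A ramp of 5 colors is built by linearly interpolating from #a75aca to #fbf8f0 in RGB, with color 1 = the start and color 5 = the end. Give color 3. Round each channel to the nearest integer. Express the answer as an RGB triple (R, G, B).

(209, 169, 221)

With 5 swatches and endpoints inclusive, swatch 3 sits at t = (3 − 1)/(5 − 1) = 2/4 ≈ 0.5.
#a75aca → (167, 90, 202); #fbf8f0 → (251, 248, 240).
R = 167 + 0.5 × (251 − 167) = 209 → 209
G = 90 + 0.5 × (248 − 90) = 169 → 169
B = 202 + 0.5 × (240 − 202) = 221 → 221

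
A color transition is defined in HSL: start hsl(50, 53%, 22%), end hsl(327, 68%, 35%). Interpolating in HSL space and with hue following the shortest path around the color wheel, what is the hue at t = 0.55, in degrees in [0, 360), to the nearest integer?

4

Hue: 327 − 50 = 277°, but |277| > 180 so the shorter arc goes the other way: Δh = 277 − 360 = -83°.
H = 50 + 0.55 × (-83) = 4.35 → 4°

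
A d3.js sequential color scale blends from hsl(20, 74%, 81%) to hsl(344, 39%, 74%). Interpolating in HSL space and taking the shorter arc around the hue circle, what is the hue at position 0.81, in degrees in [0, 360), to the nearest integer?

351

Hue: 344 − 20 = 324°, but |324| > 180 so the shorter arc goes the other way: Δh = 324 − 360 = -36°.
H = 20 + 0.81 × (-36) = -9.16 → -9 → -9 mod 360 = 351°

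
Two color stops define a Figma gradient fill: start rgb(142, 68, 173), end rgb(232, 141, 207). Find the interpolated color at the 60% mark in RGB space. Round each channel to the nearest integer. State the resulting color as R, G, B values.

60% corresponds to t = 0.6.
R = 142 + 0.6 × (232 − 142) = 142 + 0.6 × 90 = 196 → 196
G = 68 + 0.6 × (141 − 68) = 68 + 0.6 × 73 = 111.8 → 112
B = 173 + 0.6 × (207 − 173) = 173 + 0.6 × 34 = 193.4 → 193

(196, 112, 193)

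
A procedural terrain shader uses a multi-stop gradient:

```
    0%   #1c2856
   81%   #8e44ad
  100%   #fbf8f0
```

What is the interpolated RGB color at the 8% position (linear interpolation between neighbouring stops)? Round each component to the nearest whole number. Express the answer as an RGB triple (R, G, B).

(39, 43, 95)

8% lies between the 0% and 81% stops, so the local fraction is t = (8 − 0)/(81 − 0) = 8/81 ≈ 0.0988.
#1c2856 → (28, 40, 86); #8e44ad → (142, 68, 173).
R = 28 + 0.0988 × (142 − 28) = 39.263 → 39
G = 40 + 0.0988 × (68 − 40) = 42.766 → 43
B = 86 + 0.0988 × (173 − 86) = 94.596 → 95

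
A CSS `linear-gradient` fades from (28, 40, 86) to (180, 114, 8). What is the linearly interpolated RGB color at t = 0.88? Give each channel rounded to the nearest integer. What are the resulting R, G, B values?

(162, 105, 17)

R = 28 + 0.88 × (180 − 28) = 28 + 0.88 × 152 = 161.76 → 162
G = 40 + 0.88 × (114 − 40) = 40 + 0.88 × 74 = 105.12 → 105
B = 86 + 0.88 × (8 − 86) = 86 + 0.88 × -78 = 17.36 → 17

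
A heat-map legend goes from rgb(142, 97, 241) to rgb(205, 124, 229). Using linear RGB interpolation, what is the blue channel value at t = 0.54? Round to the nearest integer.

B = 241 + 0.54 × (229 − 241) = 234.52 → 235

235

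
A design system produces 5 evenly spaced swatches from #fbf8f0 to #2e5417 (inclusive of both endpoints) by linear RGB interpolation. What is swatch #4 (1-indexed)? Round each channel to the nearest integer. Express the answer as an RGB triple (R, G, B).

(97, 125, 77)

With 5 swatches and endpoints inclusive, swatch 4 sits at t = (4 − 1)/(5 − 1) = 3/4 ≈ 0.75.
#fbf8f0 → (251, 248, 240); #2e5417 → (46, 84, 23).
R = 251 + 0.75 × (46 − 251) = 97.25 → 97
G = 248 + 0.75 × (84 − 248) = 125 → 125
B = 240 + 0.75 × (23 − 240) = 77.25 → 77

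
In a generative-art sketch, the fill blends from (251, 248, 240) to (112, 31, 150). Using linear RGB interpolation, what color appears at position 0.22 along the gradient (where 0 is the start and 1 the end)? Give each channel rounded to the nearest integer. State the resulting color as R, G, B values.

R = 251 + 0.22 × (112 − 251) = 251 + 0.22 × -139 = 220.42 → 220
G = 248 + 0.22 × (31 − 248) = 248 + 0.22 × -217 = 200.26 → 200
B = 240 + 0.22 × (150 − 240) = 240 + 0.22 × -90 = 220.2 → 220
So the blended color is (220, 200, 220), about #dcc8dc.

(220, 200, 220)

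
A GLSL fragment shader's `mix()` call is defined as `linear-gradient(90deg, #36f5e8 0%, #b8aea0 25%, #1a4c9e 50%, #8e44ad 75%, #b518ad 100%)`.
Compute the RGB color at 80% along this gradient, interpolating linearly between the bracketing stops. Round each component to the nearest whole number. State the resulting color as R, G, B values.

80% lies between the 75% and 100% stops, so the local fraction is t = (80 − 75)/(100 − 75) = 5/25 ≈ 0.2.
#8e44ad → (142, 68, 173); #b518ad → (181, 24, 173).
R = 142 + 0.2 × (181 − 142) = 149.8 → 150
G = 68 + 0.2 × (24 − 68) = 59.2 → 59
B = 173 + 0.2 × (173 − 173) = 173 → 173

(150, 59, 173)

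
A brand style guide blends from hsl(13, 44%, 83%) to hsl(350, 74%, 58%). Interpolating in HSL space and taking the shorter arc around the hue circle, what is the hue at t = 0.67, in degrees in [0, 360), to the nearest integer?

358

Hue: 350 − 13 = 337°, but |337| > 180 so the shorter arc goes the other way: Δh = 337 − 360 = -23°.
H = 13 + 0.67 × (-23) = -2.41 → -2 → -2 mod 360 = 358°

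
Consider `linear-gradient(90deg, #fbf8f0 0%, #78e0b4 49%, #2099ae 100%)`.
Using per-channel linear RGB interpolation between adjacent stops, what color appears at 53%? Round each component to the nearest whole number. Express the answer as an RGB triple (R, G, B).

53% lies between the 49% and 100% stops, so the local fraction is t = (53 − 49)/(100 − 49) = 4/51 ≈ 0.0784.
#78e0b4 → (120, 224, 180); #2099ae → (32, 153, 174).
R = 120 + 0.0784 × (32 − 120) = 113.101 → 113
G = 224 + 0.0784 × (153 − 224) = 218.434 → 218
B = 180 + 0.0784 × (174 − 180) = 179.53 → 180

(113, 218, 180)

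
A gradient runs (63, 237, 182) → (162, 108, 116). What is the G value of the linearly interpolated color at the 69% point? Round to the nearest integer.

G = 237 + 0.69 × (108 − 237) = 147.99 → 148

148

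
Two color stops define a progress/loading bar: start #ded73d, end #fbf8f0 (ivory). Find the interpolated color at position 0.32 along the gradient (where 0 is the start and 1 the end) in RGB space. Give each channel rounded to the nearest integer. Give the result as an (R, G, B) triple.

#ded73d → (222, 215, 61); #fbf8f0 → (251, 248, 240).
R = 222 + 0.32 × (251 − 222) = 222 + 0.32 × 29 = 231.28 → 231
G = 215 + 0.32 × (248 − 215) = 215 + 0.32 × 33 = 225.56 → 226
B = 61 + 0.32 × (240 − 61) = 61 + 0.32 × 179 = 118.28 → 118
So the blended color is (231, 226, 118), about #e7e276.

(231, 226, 118)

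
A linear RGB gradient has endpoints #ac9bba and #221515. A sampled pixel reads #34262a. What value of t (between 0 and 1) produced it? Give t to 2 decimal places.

Invert the lerp on the B channel (largest span, 165): t = (42 − 186) / (21 − 186) = -144/-165 = 0.87273.
Check on R: (52 − 172)/(34 − 172) = 0.8696 ✓

0.87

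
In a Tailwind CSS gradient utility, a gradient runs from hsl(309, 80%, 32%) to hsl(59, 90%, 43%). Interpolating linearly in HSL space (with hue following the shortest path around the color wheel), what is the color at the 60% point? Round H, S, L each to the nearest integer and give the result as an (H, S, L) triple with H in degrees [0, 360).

Hue: 59 − 309 = -250°, but |-250| > 180 so the shorter arc goes the other way: Δh = -250 + 360 = 110°.
H = 309 + 0.6 × (110) = 375 → 375 → 375 mod 360 = 15°
S = 80 + 0.6 × (90 − 80) = 86 → 86%
L = 32 + 0.6 × (43 − 32) = 38.6 → 39%

(15, 86, 39)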